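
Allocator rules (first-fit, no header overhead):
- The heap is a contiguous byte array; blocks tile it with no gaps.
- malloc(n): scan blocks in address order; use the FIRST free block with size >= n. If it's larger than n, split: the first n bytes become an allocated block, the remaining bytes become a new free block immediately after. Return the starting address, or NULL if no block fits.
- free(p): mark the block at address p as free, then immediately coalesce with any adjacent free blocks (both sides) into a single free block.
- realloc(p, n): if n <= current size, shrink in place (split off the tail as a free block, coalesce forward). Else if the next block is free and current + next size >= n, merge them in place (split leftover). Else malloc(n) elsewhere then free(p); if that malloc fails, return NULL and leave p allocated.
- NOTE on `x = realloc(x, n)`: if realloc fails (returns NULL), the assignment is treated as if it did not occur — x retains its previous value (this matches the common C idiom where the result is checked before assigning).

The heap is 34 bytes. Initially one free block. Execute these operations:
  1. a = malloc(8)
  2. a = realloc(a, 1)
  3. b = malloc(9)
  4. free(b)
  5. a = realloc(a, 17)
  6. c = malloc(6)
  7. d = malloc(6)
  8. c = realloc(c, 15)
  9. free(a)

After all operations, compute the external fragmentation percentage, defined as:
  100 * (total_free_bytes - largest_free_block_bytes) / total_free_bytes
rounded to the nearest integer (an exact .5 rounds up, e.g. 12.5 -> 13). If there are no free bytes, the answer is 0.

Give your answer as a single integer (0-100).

Answer: 23

Derivation:
Op 1: a = malloc(8) -> a = 0; heap: [0-7 ALLOC][8-33 FREE]
Op 2: a = realloc(a, 1) -> a = 0; heap: [0-0 ALLOC][1-33 FREE]
Op 3: b = malloc(9) -> b = 1; heap: [0-0 ALLOC][1-9 ALLOC][10-33 FREE]
Op 4: free(b) -> (freed b); heap: [0-0 ALLOC][1-33 FREE]
Op 5: a = realloc(a, 17) -> a = 0; heap: [0-16 ALLOC][17-33 FREE]
Op 6: c = malloc(6) -> c = 17; heap: [0-16 ALLOC][17-22 ALLOC][23-33 FREE]
Op 7: d = malloc(6) -> d = 23; heap: [0-16 ALLOC][17-22 ALLOC][23-28 ALLOC][29-33 FREE]
Op 8: c = realloc(c, 15) -> NULL (c unchanged); heap: [0-16 ALLOC][17-22 ALLOC][23-28 ALLOC][29-33 FREE]
Op 9: free(a) -> (freed a); heap: [0-16 FREE][17-22 ALLOC][23-28 ALLOC][29-33 FREE]
Free blocks: [17 5] total_free=22 largest=17 -> 100*(22-17)/22 = 500/22 ≈ 22.727 -> rounds to 23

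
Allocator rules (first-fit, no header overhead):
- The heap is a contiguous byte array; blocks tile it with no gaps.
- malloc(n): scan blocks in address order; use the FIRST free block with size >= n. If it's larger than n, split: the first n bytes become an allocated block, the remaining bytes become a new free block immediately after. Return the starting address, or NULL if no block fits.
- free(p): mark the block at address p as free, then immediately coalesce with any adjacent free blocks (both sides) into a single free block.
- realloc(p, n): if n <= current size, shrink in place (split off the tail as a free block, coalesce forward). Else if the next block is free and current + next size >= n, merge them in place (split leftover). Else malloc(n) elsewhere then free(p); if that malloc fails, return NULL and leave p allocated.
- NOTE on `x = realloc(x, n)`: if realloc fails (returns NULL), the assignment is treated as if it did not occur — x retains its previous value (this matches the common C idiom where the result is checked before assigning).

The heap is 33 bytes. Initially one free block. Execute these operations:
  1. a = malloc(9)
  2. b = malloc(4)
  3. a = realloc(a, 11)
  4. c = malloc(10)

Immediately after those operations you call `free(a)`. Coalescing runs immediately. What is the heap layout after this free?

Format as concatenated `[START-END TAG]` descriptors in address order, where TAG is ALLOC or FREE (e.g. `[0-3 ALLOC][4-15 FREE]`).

Op 1: a = malloc(9) -> a = 0; heap: [0-8 ALLOC][9-32 FREE]
Op 2: b = malloc(4) -> b = 9; heap: [0-8 ALLOC][9-12 ALLOC][13-32 FREE]
Op 3: a = realloc(a, 11) -> a = 13; heap: [0-8 FREE][9-12 ALLOC][13-23 ALLOC][24-32 FREE]
Op 4: c = malloc(10) -> c = NULL; heap: [0-8 FREE][9-12 ALLOC][13-23 ALLOC][24-32 FREE]
free(a): a = 13 -> block [13-23 ALLOC]; mark free, coalesce with adjacent free neighbors -> [0-8 FREE][9-12 ALLOC][13-32 FREE]

Answer: [0-8 FREE][9-12 ALLOC][13-32 FREE]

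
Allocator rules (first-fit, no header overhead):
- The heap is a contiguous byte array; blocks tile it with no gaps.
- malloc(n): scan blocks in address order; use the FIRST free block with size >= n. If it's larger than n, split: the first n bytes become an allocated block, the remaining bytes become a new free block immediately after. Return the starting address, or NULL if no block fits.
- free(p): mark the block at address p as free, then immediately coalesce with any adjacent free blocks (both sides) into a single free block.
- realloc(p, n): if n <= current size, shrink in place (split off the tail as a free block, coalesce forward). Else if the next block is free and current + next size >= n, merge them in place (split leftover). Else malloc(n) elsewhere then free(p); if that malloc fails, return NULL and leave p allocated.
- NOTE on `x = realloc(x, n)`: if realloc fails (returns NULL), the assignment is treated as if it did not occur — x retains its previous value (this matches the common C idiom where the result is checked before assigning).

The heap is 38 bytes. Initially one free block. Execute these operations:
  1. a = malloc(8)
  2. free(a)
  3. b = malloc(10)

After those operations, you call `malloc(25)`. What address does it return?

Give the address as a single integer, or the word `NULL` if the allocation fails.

Op 1: a = malloc(8) -> a = 0; heap: [0-7 ALLOC][8-37 FREE]
Op 2: free(a) -> (freed a); heap: [0-37 FREE]
Op 3: b = malloc(10) -> b = 0; heap: [0-9 ALLOC][10-37 FREE]
malloc(25): first-fit scan over [0-9 ALLOC][10-37 FREE] -> 10

Answer: 10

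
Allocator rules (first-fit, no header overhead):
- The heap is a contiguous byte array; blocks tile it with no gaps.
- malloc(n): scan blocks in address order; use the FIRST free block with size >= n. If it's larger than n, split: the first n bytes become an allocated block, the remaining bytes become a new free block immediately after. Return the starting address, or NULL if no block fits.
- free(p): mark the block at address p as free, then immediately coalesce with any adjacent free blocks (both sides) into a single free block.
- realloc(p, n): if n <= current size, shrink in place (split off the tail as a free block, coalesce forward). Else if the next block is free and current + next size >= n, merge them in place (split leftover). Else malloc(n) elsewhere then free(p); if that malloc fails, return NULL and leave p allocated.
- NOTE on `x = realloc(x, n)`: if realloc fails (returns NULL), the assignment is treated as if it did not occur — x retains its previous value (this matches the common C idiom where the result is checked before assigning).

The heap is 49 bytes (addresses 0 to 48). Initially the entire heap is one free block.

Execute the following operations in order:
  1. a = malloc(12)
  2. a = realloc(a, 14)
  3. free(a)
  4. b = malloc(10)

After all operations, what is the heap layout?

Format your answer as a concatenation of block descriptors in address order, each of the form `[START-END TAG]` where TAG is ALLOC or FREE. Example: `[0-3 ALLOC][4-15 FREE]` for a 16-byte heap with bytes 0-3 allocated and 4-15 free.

Answer: [0-9 ALLOC][10-48 FREE]

Derivation:
Op 1: a = malloc(12) -> a = 0; heap: [0-11 ALLOC][12-48 FREE]
Op 2: a = realloc(a, 14) -> a = 0; heap: [0-13 ALLOC][14-48 FREE]
Op 3: free(a) -> (freed a); heap: [0-48 FREE]
Op 4: b = malloc(10) -> b = 0; heap: [0-9 ALLOC][10-48 FREE]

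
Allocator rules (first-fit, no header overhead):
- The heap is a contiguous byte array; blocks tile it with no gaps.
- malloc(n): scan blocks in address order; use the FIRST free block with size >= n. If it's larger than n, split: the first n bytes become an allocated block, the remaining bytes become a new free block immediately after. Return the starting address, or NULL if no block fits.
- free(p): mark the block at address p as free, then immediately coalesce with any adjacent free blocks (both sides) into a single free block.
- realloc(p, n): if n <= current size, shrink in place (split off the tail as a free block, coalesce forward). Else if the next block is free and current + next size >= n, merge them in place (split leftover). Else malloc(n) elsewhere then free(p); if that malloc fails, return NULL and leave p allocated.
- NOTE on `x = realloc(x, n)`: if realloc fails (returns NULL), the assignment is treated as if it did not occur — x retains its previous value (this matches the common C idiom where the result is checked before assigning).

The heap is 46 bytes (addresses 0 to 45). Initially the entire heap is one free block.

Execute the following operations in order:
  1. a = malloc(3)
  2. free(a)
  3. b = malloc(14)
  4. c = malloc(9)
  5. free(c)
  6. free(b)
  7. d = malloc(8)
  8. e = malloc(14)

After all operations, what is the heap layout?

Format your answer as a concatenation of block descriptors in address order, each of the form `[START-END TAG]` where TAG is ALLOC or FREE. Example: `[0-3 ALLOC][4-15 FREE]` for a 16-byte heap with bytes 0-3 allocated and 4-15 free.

Op 1: a = malloc(3) -> a = 0; heap: [0-2 ALLOC][3-45 FREE]
Op 2: free(a) -> (freed a); heap: [0-45 FREE]
Op 3: b = malloc(14) -> b = 0; heap: [0-13 ALLOC][14-45 FREE]
Op 4: c = malloc(9) -> c = 14; heap: [0-13 ALLOC][14-22 ALLOC][23-45 FREE]
Op 5: free(c) -> (freed c); heap: [0-13 ALLOC][14-45 FREE]
Op 6: free(b) -> (freed b); heap: [0-45 FREE]
Op 7: d = malloc(8) -> d = 0; heap: [0-7 ALLOC][8-45 FREE]
Op 8: e = malloc(14) -> e = 8; heap: [0-7 ALLOC][8-21 ALLOC][22-45 FREE]

Answer: [0-7 ALLOC][8-21 ALLOC][22-45 FREE]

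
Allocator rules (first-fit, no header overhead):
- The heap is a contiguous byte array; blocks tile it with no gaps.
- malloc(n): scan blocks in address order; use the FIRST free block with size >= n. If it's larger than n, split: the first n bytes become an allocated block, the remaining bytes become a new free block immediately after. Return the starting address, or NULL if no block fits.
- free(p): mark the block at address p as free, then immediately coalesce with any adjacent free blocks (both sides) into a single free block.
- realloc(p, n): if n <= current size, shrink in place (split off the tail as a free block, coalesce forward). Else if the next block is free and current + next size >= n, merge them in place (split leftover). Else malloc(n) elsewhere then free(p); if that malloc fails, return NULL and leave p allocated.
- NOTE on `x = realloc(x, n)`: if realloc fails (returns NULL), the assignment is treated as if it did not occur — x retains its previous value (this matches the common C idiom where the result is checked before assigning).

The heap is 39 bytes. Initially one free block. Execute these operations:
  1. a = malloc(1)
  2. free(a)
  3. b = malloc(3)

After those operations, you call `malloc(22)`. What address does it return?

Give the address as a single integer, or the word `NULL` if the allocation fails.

Answer: 3

Derivation:
Op 1: a = malloc(1) -> a = 0; heap: [0-0 ALLOC][1-38 FREE]
Op 2: free(a) -> (freed a); heap: [0-38 FREE]
Op 3: b = malloc(3) -> b = 0; heap: [0-2 ALLOC][3-38 FREE]
malloc(22): first-fit scan over [0-2 ALLOC][3-38 FREE] -> 3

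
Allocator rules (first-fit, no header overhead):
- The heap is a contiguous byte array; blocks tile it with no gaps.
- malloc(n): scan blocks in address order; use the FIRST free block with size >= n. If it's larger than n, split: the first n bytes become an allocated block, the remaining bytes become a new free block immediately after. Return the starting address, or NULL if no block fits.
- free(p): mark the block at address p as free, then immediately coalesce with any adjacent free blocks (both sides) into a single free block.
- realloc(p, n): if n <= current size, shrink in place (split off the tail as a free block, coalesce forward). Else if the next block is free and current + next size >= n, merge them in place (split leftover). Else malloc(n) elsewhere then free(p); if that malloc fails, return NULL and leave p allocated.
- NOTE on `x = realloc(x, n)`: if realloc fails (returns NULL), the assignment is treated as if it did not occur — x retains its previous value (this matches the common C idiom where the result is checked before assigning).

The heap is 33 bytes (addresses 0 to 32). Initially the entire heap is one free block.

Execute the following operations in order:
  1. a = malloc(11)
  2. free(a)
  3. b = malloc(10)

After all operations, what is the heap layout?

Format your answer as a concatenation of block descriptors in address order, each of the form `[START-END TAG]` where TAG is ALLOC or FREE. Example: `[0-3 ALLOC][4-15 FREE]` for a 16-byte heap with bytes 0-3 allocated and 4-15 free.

Op 1: a = malloc(11) -> a = 0; heap: [0-10 ALLOC][11-32 FREE]
Op 2: free(a) -> (freed a); heap: [0-32 FREE]
Op 3: b = malloc(10) -> b = 0; heap: [0-9 ALLOC][10-32 FREE]

Answer: [0-9 ALLOC][10-32 FREE]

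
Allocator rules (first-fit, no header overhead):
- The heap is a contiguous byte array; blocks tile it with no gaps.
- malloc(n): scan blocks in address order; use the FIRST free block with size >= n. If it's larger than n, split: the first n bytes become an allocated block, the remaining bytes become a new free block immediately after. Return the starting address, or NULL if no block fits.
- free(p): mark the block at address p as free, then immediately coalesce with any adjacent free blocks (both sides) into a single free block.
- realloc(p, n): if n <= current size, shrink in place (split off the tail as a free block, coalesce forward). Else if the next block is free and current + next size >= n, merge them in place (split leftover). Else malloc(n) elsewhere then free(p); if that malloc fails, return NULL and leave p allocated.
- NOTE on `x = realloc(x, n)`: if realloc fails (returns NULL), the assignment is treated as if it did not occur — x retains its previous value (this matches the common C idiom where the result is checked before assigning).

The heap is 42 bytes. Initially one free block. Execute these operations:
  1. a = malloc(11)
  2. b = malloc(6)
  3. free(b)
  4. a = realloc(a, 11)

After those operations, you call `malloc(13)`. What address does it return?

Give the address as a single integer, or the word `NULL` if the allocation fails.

Answer: 11

Derivation:
Op 1: a = malloc(11) -> a = 0; heap: [0-10 ALLOC][11-41 FREE]
Op 2: b = malloc(6) -> b = 11; heap: [0-10 ALLOC][11-16 ALLOC][17-41 FREE]
Op 3: free(b) -> (freed b); heap: [0-10 ALLOC][11-41 FREE]
Op 4: a = realloc(a, 11) -> a = 0; heap: [0-10 ALLOC][11-41 FREE]
malloc(13): first-fit scan over [0-10 ALLOC][11-41 FREE] -> 11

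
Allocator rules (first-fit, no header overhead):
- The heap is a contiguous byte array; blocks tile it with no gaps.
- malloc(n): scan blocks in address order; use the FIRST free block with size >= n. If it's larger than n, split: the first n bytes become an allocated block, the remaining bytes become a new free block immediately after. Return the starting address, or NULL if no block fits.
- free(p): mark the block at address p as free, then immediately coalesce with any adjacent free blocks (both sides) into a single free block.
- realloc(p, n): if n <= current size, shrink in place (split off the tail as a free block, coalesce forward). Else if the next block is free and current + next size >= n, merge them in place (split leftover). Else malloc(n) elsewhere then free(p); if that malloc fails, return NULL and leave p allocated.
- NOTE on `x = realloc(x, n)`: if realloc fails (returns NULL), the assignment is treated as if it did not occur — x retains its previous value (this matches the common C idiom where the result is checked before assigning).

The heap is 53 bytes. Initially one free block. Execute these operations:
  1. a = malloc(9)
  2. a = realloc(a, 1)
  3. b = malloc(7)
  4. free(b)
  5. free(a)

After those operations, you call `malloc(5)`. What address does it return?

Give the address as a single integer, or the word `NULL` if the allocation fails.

Answer: 0

Derivation:
Op 1: a = malloc(9) -> a = 0; heap: [0-8 ALLOC][9-52 FREE]
Op 2: a = realloc(a, 1) -> a = 0; heap: [0-0 ALLOC][1-52 FREE]
Op 3: b = malloc(7) -> b = 1; heap: [0-0 ALLOC][1-7 ALLOC][8-52 FREE]
Op 4: free(b) -> (freed b); heap: [0-0 ALLOC][1-52 FREE]
Op 5: free(a) -> (freed a); heap: [0-52 FREE]
malloc(5): first-fit scan over [0-52 FREE] -> 0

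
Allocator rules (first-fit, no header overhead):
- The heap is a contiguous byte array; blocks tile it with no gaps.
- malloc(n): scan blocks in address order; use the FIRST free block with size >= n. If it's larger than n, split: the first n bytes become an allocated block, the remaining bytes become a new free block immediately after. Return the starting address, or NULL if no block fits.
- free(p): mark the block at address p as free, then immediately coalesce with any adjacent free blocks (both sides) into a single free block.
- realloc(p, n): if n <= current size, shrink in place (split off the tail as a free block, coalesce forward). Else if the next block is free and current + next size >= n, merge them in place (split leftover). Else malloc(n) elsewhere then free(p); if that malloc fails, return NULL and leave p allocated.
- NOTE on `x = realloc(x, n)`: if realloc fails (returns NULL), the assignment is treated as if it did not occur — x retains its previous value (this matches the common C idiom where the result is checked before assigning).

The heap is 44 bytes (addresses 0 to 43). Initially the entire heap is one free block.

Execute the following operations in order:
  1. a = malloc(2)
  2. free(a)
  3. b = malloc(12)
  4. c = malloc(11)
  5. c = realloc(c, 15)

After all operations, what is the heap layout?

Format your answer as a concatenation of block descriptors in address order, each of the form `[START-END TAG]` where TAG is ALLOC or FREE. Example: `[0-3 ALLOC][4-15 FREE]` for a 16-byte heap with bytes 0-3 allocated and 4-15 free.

Op 1: a = malloc(2) -> a = 0; heap: [0-1 ALLOC][2-43 FREE]
Op 2: free(a) -> (freed a); heap: [0-43 FREE]
Op 3: b = malloc(12) -> b = 0; heap: [0-11 ALLOC][12-43 FREE]
Op 4: c = malloc(11) -> c = 12; heap: [0-11 ALLOC][12-22 ALLOC][23-43 FREE]
Op 5: c = realloc(c, 15) -> c = 12; heap: [0-11 ALLOC][12-26 ALLOC][27-43 FREE]

Answer: [0-11 ALLOC][12-26 ALLOC][27-43 FREE]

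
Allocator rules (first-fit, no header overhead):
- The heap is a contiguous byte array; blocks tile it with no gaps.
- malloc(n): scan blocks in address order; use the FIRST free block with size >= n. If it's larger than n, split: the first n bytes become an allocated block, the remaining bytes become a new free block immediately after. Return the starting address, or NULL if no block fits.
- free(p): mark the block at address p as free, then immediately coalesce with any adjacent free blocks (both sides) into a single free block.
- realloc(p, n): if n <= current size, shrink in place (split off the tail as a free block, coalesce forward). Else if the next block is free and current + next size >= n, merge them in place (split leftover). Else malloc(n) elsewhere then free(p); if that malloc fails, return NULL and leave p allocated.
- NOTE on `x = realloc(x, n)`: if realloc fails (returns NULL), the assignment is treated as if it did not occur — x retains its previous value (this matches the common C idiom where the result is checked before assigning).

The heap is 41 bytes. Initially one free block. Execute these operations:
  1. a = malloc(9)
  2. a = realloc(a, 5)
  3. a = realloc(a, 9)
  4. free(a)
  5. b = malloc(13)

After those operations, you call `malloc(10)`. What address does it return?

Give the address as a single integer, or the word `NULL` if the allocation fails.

Answer: 13

Derivation:
Op 1: a = malloc(9) -> a = 0; heap: [0-8 ALLOC][9-40 FREE]
Op 2: a = realloc(a, 5) -> a = 0; heap: [0-4 ALLOC][5-40 FREE]
Op 3: a = realloc(a, 9) -> a = 0; heap: [0-8 ALLOC][9-40 FREE]
Op 4: free(a) -> (freed a); heap: [0-40 FREE]
Op 5: b = malloc(13) -> b = 0; heap: [0-12 ALLOC][13-40 FREE]
malloc(10): first-fit scan over [0-12 ALLOC][13-40 FREE] -> 13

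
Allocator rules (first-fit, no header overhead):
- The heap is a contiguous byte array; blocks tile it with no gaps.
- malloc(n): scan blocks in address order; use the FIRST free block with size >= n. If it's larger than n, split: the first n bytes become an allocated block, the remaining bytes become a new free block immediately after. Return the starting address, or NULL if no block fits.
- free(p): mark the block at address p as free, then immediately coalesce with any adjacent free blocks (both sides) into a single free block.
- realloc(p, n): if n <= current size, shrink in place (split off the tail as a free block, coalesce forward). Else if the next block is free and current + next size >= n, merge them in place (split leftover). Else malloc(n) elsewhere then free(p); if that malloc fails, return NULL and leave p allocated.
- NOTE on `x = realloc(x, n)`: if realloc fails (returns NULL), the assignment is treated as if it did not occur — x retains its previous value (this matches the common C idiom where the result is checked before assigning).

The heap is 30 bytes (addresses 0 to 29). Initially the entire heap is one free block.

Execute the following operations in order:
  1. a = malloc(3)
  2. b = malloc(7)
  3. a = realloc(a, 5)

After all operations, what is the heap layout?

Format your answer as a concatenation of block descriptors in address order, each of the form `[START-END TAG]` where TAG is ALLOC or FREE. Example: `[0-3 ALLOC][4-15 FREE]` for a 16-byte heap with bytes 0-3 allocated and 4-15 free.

Answer: [0-2 FREE][3-9 ALLOC][10-14 ALLOC][15-29 FREE]

Derivation:
Op 1: a = malloc(3) -> a = 0; heap: [0-2 ALLOC][3-29 FREE]
Op 2: b = malloc(7) -> b = 3; heap: [0-2 ALLOC][3-9 ALLOC][10-29 FREE]
Op 3: a = realloc(a, 5) -> a = 10; heap: [0-2 FREE][3-9 ALLOC][10-14 ALLOC][15-29 FREE]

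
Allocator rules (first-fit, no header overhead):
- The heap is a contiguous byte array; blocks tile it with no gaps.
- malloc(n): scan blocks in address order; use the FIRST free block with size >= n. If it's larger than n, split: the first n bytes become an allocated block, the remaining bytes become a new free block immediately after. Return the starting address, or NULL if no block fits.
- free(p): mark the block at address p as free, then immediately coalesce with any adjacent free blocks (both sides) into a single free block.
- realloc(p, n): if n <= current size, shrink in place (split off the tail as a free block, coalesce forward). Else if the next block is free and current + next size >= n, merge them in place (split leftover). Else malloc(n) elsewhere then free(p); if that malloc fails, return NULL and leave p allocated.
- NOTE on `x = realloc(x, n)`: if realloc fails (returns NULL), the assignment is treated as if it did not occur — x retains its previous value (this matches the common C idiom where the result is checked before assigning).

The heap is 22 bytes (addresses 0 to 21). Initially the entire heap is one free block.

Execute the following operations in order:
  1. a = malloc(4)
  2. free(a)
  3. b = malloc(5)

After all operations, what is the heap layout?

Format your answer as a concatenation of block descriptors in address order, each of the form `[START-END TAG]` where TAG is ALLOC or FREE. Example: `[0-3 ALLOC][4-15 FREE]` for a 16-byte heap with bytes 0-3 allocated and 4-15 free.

Answer: [0-4 ALLOC][5-21 FREE]

Derivation:
Op 1: a = malloc(4) -> a = 0; heap: [0-3 ALLOC][4-21 FREE]
Op 2: free(a) -> (freed a); heap: [0-21 FREE]
Op 3: b = malloc(5) -> b = 0; heap: [0-4 ALLOC][5-21 FREE]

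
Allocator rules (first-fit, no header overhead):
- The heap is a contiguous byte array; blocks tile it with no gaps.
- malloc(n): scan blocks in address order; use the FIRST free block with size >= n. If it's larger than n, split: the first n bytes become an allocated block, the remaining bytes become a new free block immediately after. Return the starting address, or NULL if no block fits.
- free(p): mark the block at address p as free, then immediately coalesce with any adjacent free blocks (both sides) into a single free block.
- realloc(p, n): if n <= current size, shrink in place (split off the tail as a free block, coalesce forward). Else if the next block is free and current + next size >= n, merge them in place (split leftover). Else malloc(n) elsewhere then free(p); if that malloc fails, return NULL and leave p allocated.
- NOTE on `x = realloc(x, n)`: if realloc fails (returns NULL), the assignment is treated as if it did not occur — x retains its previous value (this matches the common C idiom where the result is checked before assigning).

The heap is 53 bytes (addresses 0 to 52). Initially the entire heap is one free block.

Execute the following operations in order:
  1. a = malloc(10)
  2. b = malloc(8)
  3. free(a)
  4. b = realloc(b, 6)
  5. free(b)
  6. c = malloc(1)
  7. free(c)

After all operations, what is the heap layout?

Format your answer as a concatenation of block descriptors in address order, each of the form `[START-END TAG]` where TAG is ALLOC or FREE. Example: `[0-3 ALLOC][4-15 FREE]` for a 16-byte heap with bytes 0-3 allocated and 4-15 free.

Answer: [0-52 FREE]

Derivation:
Op 1: a = malloc(10) -> a = 0; heap: [0-9 ALLOC][10-52 FREE]
Op 2: b = malloc(8) -> b = 10; heap: [0-9 ALLOC][10-17 ALLOC][18-52 FREE]
Op 3: free(a) -> (freed a); heap: [0-9 FREE][10-17 ALLOC][18-52 FREE]
Op 4: b = realloc(b, 6) -> b = 10; heap: [0-9 FREE][10-15 ALLOC][16-52 FREE]
Op 5: free(b) -> (freed b); heap: [0-52 FREE]
Op 6: c = malloc(1) -> c = 0; heap: [0-0 ALLOC][1-52 FREE]
Op 7: free(c) -> (freed c); heap: [0-52 FREE]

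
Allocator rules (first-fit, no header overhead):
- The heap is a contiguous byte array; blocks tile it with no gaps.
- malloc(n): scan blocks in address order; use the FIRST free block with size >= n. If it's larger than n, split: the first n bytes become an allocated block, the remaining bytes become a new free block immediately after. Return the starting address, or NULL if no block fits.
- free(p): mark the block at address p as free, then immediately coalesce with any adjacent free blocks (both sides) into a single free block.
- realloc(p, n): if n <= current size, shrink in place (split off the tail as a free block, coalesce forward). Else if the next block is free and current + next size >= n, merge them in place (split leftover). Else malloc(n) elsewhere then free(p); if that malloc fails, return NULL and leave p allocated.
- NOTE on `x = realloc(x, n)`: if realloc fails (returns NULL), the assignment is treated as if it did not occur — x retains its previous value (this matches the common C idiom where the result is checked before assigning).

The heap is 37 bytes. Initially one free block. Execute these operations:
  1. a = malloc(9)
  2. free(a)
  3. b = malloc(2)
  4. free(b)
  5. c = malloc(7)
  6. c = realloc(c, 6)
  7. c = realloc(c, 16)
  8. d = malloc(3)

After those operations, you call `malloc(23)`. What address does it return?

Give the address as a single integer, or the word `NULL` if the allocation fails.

Answer: NULL

Derivation:
Op 1: a = malloc(9) -> a = 0; heap: [0-8 ALLOC][9-36 FREE]
Op 2: free(a) -> (freed a); heap: [0-36 FREE]
Op 3: b = malloc(2) -> b = 0; heap: [0-1 ALLOC][2-36 FREE]
Op 4: free(b) -> (freed b); heap: [0-36 FREE]
Op 5: c = malloc(7) -> c = 0; heap: [0-6 ALLOC][7-36 FREE]
Op 6: c = realloc(c, 6) -> c = 0; heap: [0-5 ALLOC][6-36 FREE]
Op 7: c = realloc(c, 16) -> c = 0; heap: [0-15 ALLOC][16-36 FREE]
Op 8: d = malloc(3) -> d = 16; heap: [0-15 ALLOC][16-18 ALLOC][19-36 FREE]
malloc(23): first-fit scan over [0-15 ALLOC][16-18 ALLOC][19-36 FREE] -> NULL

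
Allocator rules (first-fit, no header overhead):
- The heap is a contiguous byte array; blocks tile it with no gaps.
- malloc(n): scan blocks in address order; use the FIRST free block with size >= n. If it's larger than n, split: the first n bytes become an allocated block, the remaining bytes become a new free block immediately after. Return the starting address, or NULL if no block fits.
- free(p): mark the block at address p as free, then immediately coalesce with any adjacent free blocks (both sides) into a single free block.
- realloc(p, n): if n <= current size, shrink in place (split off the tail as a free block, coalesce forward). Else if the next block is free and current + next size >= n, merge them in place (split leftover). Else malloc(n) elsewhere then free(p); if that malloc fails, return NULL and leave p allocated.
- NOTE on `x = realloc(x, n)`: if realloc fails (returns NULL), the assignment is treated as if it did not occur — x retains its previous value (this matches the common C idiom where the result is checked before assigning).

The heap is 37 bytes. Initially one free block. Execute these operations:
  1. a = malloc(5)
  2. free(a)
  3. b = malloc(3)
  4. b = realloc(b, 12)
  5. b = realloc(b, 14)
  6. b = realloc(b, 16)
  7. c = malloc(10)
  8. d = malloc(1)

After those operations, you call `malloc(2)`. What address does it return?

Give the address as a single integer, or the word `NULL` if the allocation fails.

Op 1: a = malloc(5) -> a = 0; heap: [0-4 ALLOC][5-36 FREE]
Op 2: free(a) -> (freed a); heap: [0-36 FREE]
Op 3: b = malloc(3) -> b = 0; heap: [0-2 ALLOC][3-36 FREE]
Op 4: b = realloc(b, 12) -> b = 0; heap: [0-11 ALLOC][12-36 FREE]
Op 5: b = realloc(b, 14) -> b = 0; heap: [0-13 ALLOC][14-36 FREE]
Op 6: b = realloc(b, 16) -> b = 0; heap: [0-15 ALLOC][16-36 FREE]
Op 7: c = malloc(10) -> c = 16; heap: [0-15 ALLOC][16-25 ALLOC][26-36 FREE]
Op 8: d = malloc(1) -> d = 26; heap: [0-15 ALLOC][16-25 ALLOC][26-26 ALLOC][27-36 FREE]
malloc(2): first-fit scan over [0-15 ALLOC][16-25 ALLOC][26-26 ALLOC][27-36 FREE] -> 27

Answer: 27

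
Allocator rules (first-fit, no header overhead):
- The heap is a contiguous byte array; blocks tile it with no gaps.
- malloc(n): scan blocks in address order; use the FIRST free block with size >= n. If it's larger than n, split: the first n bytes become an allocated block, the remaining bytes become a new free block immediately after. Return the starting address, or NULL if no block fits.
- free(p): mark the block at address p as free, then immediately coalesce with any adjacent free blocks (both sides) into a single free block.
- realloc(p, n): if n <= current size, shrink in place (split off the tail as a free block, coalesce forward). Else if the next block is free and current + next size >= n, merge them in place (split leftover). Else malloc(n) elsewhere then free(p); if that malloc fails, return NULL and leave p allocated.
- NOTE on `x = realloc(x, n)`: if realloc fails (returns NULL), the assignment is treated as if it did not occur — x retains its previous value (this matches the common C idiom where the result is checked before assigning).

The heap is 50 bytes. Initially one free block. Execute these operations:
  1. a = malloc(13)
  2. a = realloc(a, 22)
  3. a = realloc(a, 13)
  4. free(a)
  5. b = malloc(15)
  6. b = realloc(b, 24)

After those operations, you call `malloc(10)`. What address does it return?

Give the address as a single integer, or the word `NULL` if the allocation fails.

Op 1: a = malloc(13) -> a = 0; heap: [0-12 ALLOC][13-49 FREE]
Op 2: a = realloc(a, 22) -> a = 0; heap: [0-21 ALLOC][22-49 FREE]
Op 3: a = realloc(a, 13) -> a = 0; heap: [0-12 ALLOC][13-49 FREE]
Op 4: free(a) -> (freed a); heap: [0-49 FREE]
Op 5: b = malloc(15) -> b = 0; heap: [0-14 ALLOC][15-49 FREE]
Op 6: b = realloc(b, 24) -> b = 0; heap: [0-23 ALLOC][24-49 FREE]
malloc(10): first-fit scan over [0-23 ALLOC][24-49 FREE] -> 24

Answer: 24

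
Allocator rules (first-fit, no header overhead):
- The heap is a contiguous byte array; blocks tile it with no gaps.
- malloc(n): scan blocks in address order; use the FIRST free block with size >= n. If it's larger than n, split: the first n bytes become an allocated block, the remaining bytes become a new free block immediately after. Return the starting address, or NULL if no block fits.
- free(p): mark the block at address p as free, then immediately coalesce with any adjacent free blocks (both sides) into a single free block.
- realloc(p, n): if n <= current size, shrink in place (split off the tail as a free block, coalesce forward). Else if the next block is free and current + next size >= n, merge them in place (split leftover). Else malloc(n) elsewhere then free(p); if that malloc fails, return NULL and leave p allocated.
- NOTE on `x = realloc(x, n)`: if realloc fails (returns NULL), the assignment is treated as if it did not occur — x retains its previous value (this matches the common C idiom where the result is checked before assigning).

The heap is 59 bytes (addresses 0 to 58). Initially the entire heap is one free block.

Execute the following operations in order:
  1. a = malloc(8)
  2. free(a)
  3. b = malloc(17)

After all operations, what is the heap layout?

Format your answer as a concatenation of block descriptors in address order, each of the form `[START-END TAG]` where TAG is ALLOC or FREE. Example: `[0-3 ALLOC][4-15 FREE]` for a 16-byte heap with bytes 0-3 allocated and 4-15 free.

Op 1: a = malloc(8) -> a = 0; heap: [0-7 ALLOC][8-58 FREE]
Op 2: free(a) -> (freed a); heap: [0-58 FREE]
Op 3: b = malloc(17) -> b = 0; heap: [0-16 ALLOC][17-58 FREE]

Answer: [0-16 ALLOC][17-58 FREE]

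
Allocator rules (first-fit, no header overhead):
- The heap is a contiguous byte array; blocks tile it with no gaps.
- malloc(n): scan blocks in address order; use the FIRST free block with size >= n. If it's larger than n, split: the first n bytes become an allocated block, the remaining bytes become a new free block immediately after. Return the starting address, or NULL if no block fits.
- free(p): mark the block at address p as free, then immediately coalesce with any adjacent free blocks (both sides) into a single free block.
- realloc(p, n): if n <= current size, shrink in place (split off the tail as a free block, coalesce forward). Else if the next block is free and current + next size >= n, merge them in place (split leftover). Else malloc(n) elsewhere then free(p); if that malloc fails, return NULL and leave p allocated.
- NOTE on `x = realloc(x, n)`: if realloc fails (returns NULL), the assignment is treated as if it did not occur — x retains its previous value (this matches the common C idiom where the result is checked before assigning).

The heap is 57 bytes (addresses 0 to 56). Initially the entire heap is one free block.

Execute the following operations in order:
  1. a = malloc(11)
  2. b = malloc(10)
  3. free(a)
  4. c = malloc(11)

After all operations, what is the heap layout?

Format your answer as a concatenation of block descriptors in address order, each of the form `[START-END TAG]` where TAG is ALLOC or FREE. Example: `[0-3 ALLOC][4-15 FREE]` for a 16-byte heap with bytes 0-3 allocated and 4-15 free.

Answer: [0-10 ALLOC][11-20 ALLOC][21-56 FREE]

Derivation:
Op 1: a = malloc(11) -> a = 0; heap: [0-10 ALLOC][11-56 FREE]
Op 2: b = malloc(10) -> b = 11; heap: [0-10 ALLOC][11-20 ALLOC][21-56 FREE]
Op 3: free(a) -> (freed a); heap: [0-10 FREE][11-20 ALLOC][21-56 FREE]
Op 4: c = malloc(11) -> c = 0; heap: [0-10 ALLOC][11-20 ALLOC][21-56 FREE]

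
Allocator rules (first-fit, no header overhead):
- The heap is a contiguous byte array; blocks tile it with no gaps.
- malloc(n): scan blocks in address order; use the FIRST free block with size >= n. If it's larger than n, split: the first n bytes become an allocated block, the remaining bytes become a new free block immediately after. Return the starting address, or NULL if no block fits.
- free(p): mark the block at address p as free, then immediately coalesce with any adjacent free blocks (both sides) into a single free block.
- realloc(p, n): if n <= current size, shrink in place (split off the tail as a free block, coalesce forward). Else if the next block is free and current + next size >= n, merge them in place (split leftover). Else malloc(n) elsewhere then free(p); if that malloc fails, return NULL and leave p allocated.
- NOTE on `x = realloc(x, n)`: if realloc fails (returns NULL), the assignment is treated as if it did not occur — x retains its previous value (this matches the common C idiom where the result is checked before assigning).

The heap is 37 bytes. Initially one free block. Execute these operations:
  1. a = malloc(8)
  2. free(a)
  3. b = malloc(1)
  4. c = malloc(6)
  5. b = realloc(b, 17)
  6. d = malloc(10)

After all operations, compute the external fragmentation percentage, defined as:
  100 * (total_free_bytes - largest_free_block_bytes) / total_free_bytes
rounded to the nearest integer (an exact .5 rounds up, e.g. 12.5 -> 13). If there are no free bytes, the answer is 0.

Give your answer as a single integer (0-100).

Op 1: a = malloc(8) -> a = 0; heap: [0-7 ALLOC][8-36 FREE]
Op 2: free(a) -> (freed a); heap: [0-36 FREE]
Op 3: b = malloc(1) -> b = 0; heap: [0-0 ALLOC][1-36 FREE]
Op 4: c = malloc(6) -> c = 1; heap: [0-0 ALLOC][1-6 ALLOC][7-36 FREE]
Op 5: b = realloc(b, 17) -> b = 7; heap: [0-0 FREE][1-6 ALLOC][7-23 ALLOC][24-36 FREE]
Op 6: d = malloc(10) -> d = 24; heap: [0-0 FREE][1-6 ALLOC][7-23 ALLOC][24-33 ALLOC][34-36 FREE]
Free blocks: [1 3] total_free=4 largest=3 -> 100*(4-3)/4 = 100/4 = 25

Answer: 25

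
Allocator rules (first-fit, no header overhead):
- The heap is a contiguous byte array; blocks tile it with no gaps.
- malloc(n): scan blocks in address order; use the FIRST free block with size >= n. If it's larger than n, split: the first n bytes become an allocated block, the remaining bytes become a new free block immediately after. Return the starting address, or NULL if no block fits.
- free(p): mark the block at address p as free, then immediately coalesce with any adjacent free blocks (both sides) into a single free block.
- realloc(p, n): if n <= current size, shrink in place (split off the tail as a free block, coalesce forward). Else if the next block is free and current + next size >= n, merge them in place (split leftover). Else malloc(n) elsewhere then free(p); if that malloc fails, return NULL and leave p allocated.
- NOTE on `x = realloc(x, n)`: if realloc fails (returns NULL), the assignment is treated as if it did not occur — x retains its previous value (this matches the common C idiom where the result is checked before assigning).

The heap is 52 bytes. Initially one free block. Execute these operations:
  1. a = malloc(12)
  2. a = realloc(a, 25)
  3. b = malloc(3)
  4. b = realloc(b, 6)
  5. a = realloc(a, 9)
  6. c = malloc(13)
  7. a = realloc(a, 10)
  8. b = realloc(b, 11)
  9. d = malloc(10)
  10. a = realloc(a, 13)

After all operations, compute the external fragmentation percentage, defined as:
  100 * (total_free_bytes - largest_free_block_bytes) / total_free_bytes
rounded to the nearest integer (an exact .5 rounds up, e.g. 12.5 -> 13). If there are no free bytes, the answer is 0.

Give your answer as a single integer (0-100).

Op 1: a = malloc(12) -> a = 0; heap: [0-11 ALLOC][12-51 FREE]
Op 2: a = realloc(a, 25) -> a = 0; heap: [0-24 ALLOC][25-51 FREE]
Op 3: b = malloc(3) -> b = 25; heap: [0-24 ALLOC][25-27 ALLOC][28-51 FREE]
Op 4: b = realloc(b, 6) -> b = 25; heap: [0-24 ALLOC][25-30 ALLOC][31-51 FREE]
Op 5: a = realloc(a, 9) -> a = 0; heap: [0-8 ALLOC][9-24 FREE][25-30 ALLOC][31-51 FREE]
Op 6: c = malloc(13) -> c = 9; heap: [0-8 ALLOC][9-21 ALLOC][22-24 FREE][25-30 ALLOC][31-51 FREE]
Op 7: a = realloc(a, 10) -> a = 31; heap: [0-8 FREE][9-21 ALLOC][22-24 FREE][25-30 ALLOC][31-40 ALLOC][41-51 FREE]
Op 8: b = realloc(b, 11) -> b = 41; heap: [0-8 FREE][9-21 ALLOC][22-30 FREE][31-40 ALLOC][41-51 ALLOC]
Op 9: d = malloc(10) -> d = NULL; heap: [0-8 FREE][9-21 ALLOC][22-30 FREE][31-40 ALLOC][41-51 ALLOC]
Op 10: a = realloc(a, 13) -> NULL (a unchanged); heap: [0-8 FREE][9-21 ALLOC][22-30 FREE][31-40 ALLOC][41-51 ALLOC]
Free blocks: [9 9] total_free=18 largest=9 -> 100*(18-9)/18 = 900/18 = 50

Answer: 50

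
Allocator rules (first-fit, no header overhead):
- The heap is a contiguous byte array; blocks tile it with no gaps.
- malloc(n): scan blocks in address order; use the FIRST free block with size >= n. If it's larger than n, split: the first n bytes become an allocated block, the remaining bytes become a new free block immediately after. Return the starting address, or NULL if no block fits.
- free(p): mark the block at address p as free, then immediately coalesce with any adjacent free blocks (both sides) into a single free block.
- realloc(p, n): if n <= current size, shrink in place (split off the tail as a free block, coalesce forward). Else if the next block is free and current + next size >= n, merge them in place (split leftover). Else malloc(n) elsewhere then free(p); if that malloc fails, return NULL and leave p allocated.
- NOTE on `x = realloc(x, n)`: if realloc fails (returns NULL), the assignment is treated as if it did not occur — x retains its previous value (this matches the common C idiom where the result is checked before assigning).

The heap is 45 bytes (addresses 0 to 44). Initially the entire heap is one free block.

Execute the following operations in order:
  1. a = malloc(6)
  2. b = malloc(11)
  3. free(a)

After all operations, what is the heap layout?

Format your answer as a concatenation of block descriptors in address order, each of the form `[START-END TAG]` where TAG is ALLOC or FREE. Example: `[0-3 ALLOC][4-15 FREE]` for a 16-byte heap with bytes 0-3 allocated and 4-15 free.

Op 1: a = malloc(6) -> a = 0; heap: [0-5 ALLOC][6-44 FREE]
Op 2: b = malloc(11) -> b = 6; heap: [0-5 ALLOC][6-16 ALLOC][17-44 FREE]
Op 3: free(a) -> (freed a); heap: [0-5 FREE][6-16 ALLOC][17-44 FREE]

Answer: [0-5 FREE][6-16 ALLOC][17-44 FREE]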